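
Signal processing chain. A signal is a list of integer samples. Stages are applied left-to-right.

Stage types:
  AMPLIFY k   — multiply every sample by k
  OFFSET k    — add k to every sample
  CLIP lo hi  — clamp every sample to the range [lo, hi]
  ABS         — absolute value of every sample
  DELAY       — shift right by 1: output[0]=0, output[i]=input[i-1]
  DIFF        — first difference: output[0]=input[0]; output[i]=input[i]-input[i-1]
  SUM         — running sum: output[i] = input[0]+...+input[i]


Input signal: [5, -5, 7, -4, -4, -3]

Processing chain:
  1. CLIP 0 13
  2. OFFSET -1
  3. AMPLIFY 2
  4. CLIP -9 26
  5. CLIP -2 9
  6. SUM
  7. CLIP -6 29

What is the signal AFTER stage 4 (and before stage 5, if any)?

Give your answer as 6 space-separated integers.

Input: [5, -5, 7, -4, -4, -3]
Stage 1 (CLIP 0 13): clip(5,0,13)=5, clip(-5,0,13)=0, clip(7,0,13)=7, clip(-4,0,13)=0, clip(-4,0,13)=0, clip(-3,0,13)=0 -> [5, 0, 7, 0, 0, 0]
Stage 2 (OFFSET -1): 5+-1=4, 0+-1=-1, 7+-1=6, 0+-1=-1, 0+-1=-1, 0+-1=-1 -> [4, -1, 6, -1, -1, -1]
Stage 3 (AMPLIFY 2): 4*2=8, -1*2=-2, 6*2=12, -1*2=-2, -1*2=-2, -1*2=-2 -> [8, -2, 12, -2, -2, -2]
Stage 4 (CLIP -9 26): clip(8,-9,26)=8, clip(-2,-9,26)=-2, clip(12,-9,26)=12, clip(-2,-9,26)=-2, clip(-2,-9,26)=-2, clip(-2,-9,26)=-2 -> [8, -2, 12, -2, -2, -2]

Answer: 8 -2 12 -2 -2 -2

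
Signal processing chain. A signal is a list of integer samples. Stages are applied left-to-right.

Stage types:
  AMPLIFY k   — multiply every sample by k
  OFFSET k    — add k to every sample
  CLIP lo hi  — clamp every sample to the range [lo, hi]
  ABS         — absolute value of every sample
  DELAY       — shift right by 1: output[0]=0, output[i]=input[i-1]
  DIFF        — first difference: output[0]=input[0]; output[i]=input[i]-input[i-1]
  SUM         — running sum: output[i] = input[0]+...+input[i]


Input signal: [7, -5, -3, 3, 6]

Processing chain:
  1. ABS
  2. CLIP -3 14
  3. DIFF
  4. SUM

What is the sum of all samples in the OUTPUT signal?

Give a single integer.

Answer: 24

Derivation:
Input: [7, -5, -3, 3, 6]
Stage 1 (ABS): |7|=7, |-5|=5, |-3|=3, |3|=3, |6|=6 -> [7, 5, 3, 3, 6]
Stage 2 (CLIP -3 14): clip(7,-3,14)=7, clip(5,-3,14)=5, clip(3,-3,14)=3, clip(3,-3,14)=3, clip(6,-3,14)=6 -> [7, 5, 3, 3, 6]
Stage 3 (DIFF): s[0]=7, 5-7=-2, 3-5=-2, 3-3=0, 6-3=3 -> [7, -2, -2, 0, 3]
Stage 4 (SUM): sum[0..0]=7, sum[0..1]=5, sum[0..2]=3, sum[0..3]=3, sum[0..4]=6 -> [7, 5, 3, 3, 6]
Output sum: 24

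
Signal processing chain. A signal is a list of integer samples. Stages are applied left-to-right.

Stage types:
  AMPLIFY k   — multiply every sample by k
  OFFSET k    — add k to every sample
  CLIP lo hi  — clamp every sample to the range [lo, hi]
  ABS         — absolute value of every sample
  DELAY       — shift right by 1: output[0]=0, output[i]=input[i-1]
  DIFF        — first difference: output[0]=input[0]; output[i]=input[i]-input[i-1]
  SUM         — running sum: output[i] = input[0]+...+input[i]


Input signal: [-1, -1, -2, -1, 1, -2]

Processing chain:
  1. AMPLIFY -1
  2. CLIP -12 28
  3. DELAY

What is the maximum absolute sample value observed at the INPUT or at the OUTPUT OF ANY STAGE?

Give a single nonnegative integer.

Answer: 2

Derivation:
Input: [-1, -1, -2, -1, 1, -2] (max |s|=2)
Stage 1 (AMPLIFY -1): -1*-1=1, -1*-1=1, -2*-1=2, -1*-1=1, 1*-1=-1, -2*-1=2 -> [1, 1, 2, 1, -1, 2] (max |s|=2)
Stage 2 (CLIP -12 28): clip(1,-12,28)=1, clip(1,-12,28)=1, clip(2,-12,28)=2, clip(1,-12,28)=1, clip(-1,-12,28)=-1, clip(2,-12,28)=2 -> [1, 1, 2, 1, -1, 2] (max |s|=2)
Stage 3 (DELAY): [0, 1, 1, 2, 1, -1] = [0, 1, 1, 2, 1, -1] -> [0, 1, 1, 2, 1, -1] (max |s|=2)
Overall max amplitude: 2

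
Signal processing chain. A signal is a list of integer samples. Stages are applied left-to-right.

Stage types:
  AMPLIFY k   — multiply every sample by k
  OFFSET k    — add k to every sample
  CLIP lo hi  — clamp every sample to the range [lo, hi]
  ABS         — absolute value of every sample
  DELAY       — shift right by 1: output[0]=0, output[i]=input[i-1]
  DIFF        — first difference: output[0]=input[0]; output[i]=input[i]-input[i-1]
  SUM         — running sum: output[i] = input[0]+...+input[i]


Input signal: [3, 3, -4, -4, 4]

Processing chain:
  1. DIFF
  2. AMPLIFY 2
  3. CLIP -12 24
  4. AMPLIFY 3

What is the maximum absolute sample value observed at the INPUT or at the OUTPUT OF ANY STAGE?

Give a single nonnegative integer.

Input: [3, 3, -4, -4, 4] (max |s|=4)
Stage 1 (DIFF): s[0]=3, 3-3=0, -4-3=-7, -4--4=0, 4--4=8 -> [3, 0, -7, 0, 8] (max |s|=8)
Stage 2 (AMPLIFY 2): 3*2=6, 0*2=0, -7*2=-14, 0*2=0, 8*2=16 -> [6, 0, -14, 0, 16] (max |s|=16)
Stage 3 (CLIP -12 24): clip(6,-12,24)=6, clip(0,-12,24)=0, clip(-14,-12,24)=-12, clip(0,-12,24)=0, clip(16,-12,24)=16 -> [6, 0, -12, 0, 16] (max |s|=16)
Stage 4 (AMPLIFY 3): 6*3=18, 0*3=0, -12*3=-36, 0*3=0, 16*3=48 -> [18, 0, -36, 0, 48] (max |s|=48)
Overall max amplitude: 48

Answer: 48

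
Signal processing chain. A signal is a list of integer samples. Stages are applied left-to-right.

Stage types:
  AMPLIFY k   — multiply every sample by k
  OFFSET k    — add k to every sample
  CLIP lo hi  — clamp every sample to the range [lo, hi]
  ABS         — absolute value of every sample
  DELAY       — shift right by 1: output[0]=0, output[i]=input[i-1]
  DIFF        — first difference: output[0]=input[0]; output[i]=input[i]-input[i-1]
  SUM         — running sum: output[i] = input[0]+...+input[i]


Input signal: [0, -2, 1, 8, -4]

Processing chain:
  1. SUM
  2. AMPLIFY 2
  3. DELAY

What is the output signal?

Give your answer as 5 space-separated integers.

Answer: 0 0 -4 -2 14

Derivation:
Input: [0, -2, 1, 8, -4]
Stage 1 (SUM): sum[0..0]=0, sum[0..1]=-2, sum[0..2]=-1, sum[0..3]=7, sum[0..4]=3 -> [0, -2, -1, 7, 3]
Stage 2 (AMPLIFY 2): 0*2=0, -2*2=-4, -1*2=-2, 7*2=14, 3*2=6 -> [0, -4, -2, 14, 6]
Stage 3 (DELAY): [0, 0, -4, -2, 14] = [0, 0, -4, -2, 14] -> [0, 0, -4, -2, 14]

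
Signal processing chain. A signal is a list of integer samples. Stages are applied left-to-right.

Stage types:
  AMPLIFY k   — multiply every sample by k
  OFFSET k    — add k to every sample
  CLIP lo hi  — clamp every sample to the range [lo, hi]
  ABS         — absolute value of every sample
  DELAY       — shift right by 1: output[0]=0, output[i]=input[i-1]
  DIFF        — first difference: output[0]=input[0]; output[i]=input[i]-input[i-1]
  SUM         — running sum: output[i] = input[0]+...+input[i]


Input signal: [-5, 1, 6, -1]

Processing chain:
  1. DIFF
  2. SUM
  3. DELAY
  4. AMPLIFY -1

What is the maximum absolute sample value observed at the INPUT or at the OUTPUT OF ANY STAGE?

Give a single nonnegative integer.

Answer: 7

Derivation:
Input: [-5, 1, 6, -1] (max |s|=6)
Stage 1 (DIFF): s[0]=-5, 1--5=6, 6-1=5, -1-6=-7 -> [-5, 6, 5, -7] (max |s|=7)
Stage 2 (SUM): sum[0..0]=-5, sum[0..1]=1, sum[0..2]=6, sum[0..3]=-1 -> [-5, 1, 6, -1] (max |s|=6)
Stage 3 (DELAY): [0, -5, 1, 6] = [0, -5, 1, 6] -> [0, -5, 1, 6] (max |s|=6)
Stage 4 (AMPLIFY -1): 0*-1=0, -5*-1=5, 1*-1=-1, 6*-1=-6 -> [0, 5, -1, -6] (max |s|=6)
Overall max amplitude: 7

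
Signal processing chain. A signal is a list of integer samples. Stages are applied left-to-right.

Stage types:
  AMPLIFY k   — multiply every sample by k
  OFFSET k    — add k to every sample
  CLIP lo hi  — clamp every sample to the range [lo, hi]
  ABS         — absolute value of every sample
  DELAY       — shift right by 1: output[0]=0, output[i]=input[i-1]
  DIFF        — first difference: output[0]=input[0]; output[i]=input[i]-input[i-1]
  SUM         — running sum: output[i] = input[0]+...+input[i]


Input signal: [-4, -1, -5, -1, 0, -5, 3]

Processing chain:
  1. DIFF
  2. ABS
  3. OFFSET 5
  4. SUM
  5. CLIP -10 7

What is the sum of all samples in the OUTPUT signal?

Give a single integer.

Input: [-4, -1, -5, -1, 0, -5, 3]
Stage 1 (DIFF): s[0]=-4, -1--4=3, -5--1=-4, -1--5=4, 0--1=1, -5-0=-5, 3--5=8 -> [-4, 3, -4, 4, 1, -5, 8]
Stage 2 (ABS): |-4|=4, |3|=3, |-4|=4, |4|=4, |1|=1, |-5|=5, |8|=8 -> [4, 3, 4, 4, 1, 5, 8]
Stage 3 (OFFSET 5): 4+5=9, 3+5=8, 4+5=9, 4+5=9, 1+5=6, 5+5=10, 8+5=13 -> [9, 8, 9, 9, 6, 10, 13]
Stage 4 (SUM): sum[0..0]=9, sum[0..1]=17, sum[0..2]=26, sum[0..3]=35, sum[0..4]=41, sum[0..5]=51, sum[0..6]=64 -> [9, 17, 26, 35, 41, 51, 64]
Stage 5 (CLIP -10 7): clip(9,-10,7)=7, clip(17,-10,7)=7, clip(26,-10,7)=7, clip(35,-10,7)=7, clip(41,-10,7)=7, clip(51,-10,7)=7, clip(64,-10,7)=7 -> [7, 7, 7, 7, 7, 7, 7]
Output sum: 49

Answer: 49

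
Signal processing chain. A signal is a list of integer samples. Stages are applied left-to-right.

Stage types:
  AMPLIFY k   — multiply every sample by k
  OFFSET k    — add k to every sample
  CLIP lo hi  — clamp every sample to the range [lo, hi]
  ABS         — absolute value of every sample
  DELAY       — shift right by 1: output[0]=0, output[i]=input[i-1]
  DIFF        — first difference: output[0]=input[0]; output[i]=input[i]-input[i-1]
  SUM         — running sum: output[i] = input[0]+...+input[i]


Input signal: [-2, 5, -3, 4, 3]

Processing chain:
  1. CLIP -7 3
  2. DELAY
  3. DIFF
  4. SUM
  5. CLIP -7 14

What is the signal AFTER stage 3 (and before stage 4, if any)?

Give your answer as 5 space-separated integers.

Input: [-2, 5, -3, 4, 3]
Stage 1 (CLIP -7 3): clip(-2,-7,3)=-2, clip(5,-7,3)=3, clip(-3,-7,3)=-3, clip(4,-7,3)=3, clip(3,-7,3)=3 -> [-2, 3, -3, 3, 3]
Stage 2 (DELAY): [0, -2, 3, -3, 3] = [0, -2, 3, -3, 3] -> [0, -2, 3, -3, 3]
Stage 3 (DIFF): s[0]=0, -2-0=-2, 3--2=5, -3-3=-6, 3--3=6 -> [0, -2, 5, -6, 6]

Answer: 0 -2 5 -6 6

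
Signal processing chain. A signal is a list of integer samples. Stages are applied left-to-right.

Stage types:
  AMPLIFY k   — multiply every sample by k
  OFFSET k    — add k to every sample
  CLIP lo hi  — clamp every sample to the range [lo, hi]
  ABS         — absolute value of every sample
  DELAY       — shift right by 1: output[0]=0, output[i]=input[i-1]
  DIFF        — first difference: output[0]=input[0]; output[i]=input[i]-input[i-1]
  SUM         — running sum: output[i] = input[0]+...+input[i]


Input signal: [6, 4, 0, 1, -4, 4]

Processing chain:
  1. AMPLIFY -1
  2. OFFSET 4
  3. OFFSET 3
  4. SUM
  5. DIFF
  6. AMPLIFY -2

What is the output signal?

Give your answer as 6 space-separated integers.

Answer: -2 -6 -14 -12 -22 -6

Derivation:
Input: [6, 4, 0, 1, -4, 4]
Stage 1 (AMPLIFY -1): 6*-1=-6, 4*-1=-4, 0*-1=0, 1*-1=-1, -4*-1=4, 4*-1=-4 -> [-6, -4, 0, -1, 4, -4]
Stage 2 (OFFSET 4): -6+4=-2, -4+4=0, 0+4=4, -1+4=3, 4+4=8, -4+4=0 -> [-2, 0, 4, 3, 8, 0]
Stage 3 (OFFSET 3): -2+3=1, 0+3=3, 4+3=7, 3+3=6, 8+3=11, 0+3=3 -> [1, 3, 7, 6, 11, 3]
Stage 4 (SUM): sum[0..0]=1, sum[0..1]=4, sum[0..2]=11, sum[0..3]=17, sum[0..4]=28, sum[0..5]=31 -> [1, 4, 11, 17, 28, 31]
Stage 5 (DIFF): s[0]=1, 4-1=3, 11-4=7, 17-11=6, 28-17=11, 31-28=3 -> [1, 3, 7, 6, 11, 3]
Stage 6 (AMPLIFY -2): 1*-2=-2, 3*-2=-6, 7*-2=-14, 6*-2=-12, 11*-2=-22, 3*-2=-6 -> [-2, -6, -14, -12, -22, -6]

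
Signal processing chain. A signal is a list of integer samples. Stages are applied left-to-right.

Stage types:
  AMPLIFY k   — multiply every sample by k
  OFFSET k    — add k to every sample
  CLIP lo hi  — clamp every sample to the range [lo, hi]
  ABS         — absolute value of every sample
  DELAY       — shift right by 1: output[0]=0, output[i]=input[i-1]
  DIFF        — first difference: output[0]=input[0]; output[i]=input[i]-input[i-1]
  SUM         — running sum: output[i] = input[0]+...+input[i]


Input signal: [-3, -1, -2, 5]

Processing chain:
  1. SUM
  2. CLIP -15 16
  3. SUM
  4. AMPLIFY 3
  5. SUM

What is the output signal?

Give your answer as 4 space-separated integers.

Input: [-3, -1, -2, 5]
Stage 1 (SUM): sum[0..0]=-3, sum[0..1]=-4, sum[0..2]=-6, sum[0..3]=-1 -> [-3, -4, -6, -1]
Stage 2 (CLIP -15 16): clip(-3,-15,16)=-3, clip(-4,-15,16)=-4, clip(-6,-15,16)=-6, clip(-1,-15,16)=-1 -> [-3, -4, -6, -1]
Stage 3 (SUM): sum[0..0]=-3, sum[0..1]=-7, sum[0..2]=-13, sum[0..3]=-14 -> [-3, -7, -13, -14]
Stage 4 (AMPLIFY 3): -3*3=-9, -7*3=-21, -13*3=-39, -14*3=-42 -> [-9, -21, -39, -42]
Stage 5 (SUM): sum[0..0]=-9, sum[0..1]=-30, sum[0..2]=-69, sum[0..3]=-111 -> [-9, -30, -69, -111]

Answer: -9 -30 -69 -111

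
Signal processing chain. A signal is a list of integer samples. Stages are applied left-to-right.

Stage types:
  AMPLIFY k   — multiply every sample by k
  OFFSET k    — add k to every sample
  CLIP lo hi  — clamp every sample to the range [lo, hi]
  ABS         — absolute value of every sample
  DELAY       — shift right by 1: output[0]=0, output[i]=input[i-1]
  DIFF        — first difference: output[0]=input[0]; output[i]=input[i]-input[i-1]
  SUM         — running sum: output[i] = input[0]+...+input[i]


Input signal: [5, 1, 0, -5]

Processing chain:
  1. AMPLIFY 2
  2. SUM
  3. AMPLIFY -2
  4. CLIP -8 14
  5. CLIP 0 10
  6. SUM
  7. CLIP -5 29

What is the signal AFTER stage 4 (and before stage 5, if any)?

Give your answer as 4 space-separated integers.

Input: [5, 1, 0, -5]
Stage 1 (AMPLIFY 2): 5*2=10, 1*2=2, 0*2=0, -5*2=-10 -> [10, 2, 0, -10]
Stage 2 (SUM): sum[0..0]=10, sum[0..1]=12, sum[0..2]=12, sum[0..3]=2 -> [10, 12, 12, 2]
Stage 3 (AMPLIFY -2): 10*-2=-20, 12*-2=-24, 12*-2=-24, 2*-2=-4 -> [-20, -24, -24, -4]
Stage 4 (CLIP -8 14): clip(-20,-8,14)=-8, clip(-24,-8,14)=-8, clip(-24,-8,14)=-8, clip(-4,-8,14)=-4 -> [-8, -8, -8, -4]

Answer: -8 -8 -8 -4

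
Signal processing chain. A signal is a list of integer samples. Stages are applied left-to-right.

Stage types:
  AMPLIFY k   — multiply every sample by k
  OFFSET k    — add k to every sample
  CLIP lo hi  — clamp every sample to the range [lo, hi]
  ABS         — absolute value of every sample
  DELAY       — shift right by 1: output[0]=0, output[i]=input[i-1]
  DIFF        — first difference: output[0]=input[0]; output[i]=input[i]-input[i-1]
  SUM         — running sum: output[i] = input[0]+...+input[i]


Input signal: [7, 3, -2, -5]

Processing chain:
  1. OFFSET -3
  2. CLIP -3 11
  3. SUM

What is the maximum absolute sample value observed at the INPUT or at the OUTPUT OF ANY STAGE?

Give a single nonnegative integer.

Answer: 8

Derivation:
Input: [7, 3, -2, -5] (max |s|=7)
Stage 1 (OFFSET -3): 7+-3=4, 3+-3=0, -2+-3=-5, -5+-3=-8 -> [4, 0, -5, -8] (max |s|=8)
Stage 2 (CLIP -3 11): clip(4,-3,11)=4, clip(0,-3,11)=0, clip(-5,-3,11)=-3, clip(-8,-3,11)=-3 -> [4, 0, -3, -3] (max |s|=4)
Stage 3 (SUM): sum[0..0]=4, sum[0..1]=4, sum[0..2]=1, sum[0..3]=-2 -> [4, 4, 1, -2] (max |s|=4)
Overall max amplitude: 8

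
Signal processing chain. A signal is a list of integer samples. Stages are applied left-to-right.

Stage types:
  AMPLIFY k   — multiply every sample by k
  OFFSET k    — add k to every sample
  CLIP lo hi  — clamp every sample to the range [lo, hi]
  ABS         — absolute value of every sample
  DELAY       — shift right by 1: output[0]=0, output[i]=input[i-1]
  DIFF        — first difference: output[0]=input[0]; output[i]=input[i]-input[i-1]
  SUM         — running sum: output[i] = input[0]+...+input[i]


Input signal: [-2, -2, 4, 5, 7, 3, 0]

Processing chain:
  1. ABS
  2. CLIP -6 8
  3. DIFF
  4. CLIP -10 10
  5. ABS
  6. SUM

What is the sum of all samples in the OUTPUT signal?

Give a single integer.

Answer: 45

Derivation:
Input: [-2, -2, 4, 5, 7, 3, 0]
Stage 1 (ABS): |-2|=2, |-2|=2, |4|=4, |5|=5, |7|=7, |3|=3, |0|=0 -> [2, 2, 4, 5, 7, 3, 0]
Stage 2 (CLIP -6 8): clip(2,-6,8)=2, clip(2,-6,8)=2, clip(4,-6,8)=4, clip(5,-6,8)=5, clip(7,-6,8)=7, clip(3,-6,8)=3, clip(0,-6,8)=0 -> [2, 2, 4, 5, 7, 3, 0]
Stage 3 (DIFF): s[0]=2, 2-2=0, 4-2=2, 5-4=1, 7-5=2, 3-7=-4, 0-3=-3 -> [2, 0, 2, 1, 2, -4, -3]
Stage 4 (CLIP -10 10): clip(2,-10,10)=2, clip(0,-10,10)=0, clip(2,-10,10)=2, clip(1,-10,10)=1, clip(2,-10,10)=2, clip(-4,-10,10)=-4, clip(-3,-10,10)=-3 -> [2, 0, 2, 1, 2, -4, -3]
Stage 5 (ABS): |2|=2, |0|=0, |2|=2, |1|=1, |2|=2, |-4|=4, |-3|=3 -> [2, 0, 2, 1, 2, 4, 3]
Stage 6 (SUM): sum[0..0]=2, sum[0..1]=2, sum[0..2]=4, sum[0..3]=5, sum[0..4]=7, sum[0..5]=11, sum[0..6]=14 -> [2, 2, 4, 5, 7, 11, 14]
Output sum: 45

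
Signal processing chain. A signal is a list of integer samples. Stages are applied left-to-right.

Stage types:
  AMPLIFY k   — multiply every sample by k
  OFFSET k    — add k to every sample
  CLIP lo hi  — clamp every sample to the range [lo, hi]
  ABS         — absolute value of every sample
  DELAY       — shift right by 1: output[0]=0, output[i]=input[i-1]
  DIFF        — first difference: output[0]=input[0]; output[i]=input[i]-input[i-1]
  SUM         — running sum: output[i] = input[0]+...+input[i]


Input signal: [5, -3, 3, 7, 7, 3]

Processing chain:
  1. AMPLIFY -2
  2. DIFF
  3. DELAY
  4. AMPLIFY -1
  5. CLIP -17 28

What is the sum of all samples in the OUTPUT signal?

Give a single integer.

Input: [5, -3, 3, 7, 7, 3]
Stage 1 (AMPLIFY -2): 5*-2=-10, -3*-2=6, 3*-2=-6, 7*-2=-14, 7*-2=-14, 3*-2=-6 -> [-10, 6, -6, -14, -14, -6]
Stage 2 (DIFF): s[0]=-10, 6--10=16, -6-6=-12, -14--6=-8, -14--14=0, -6--14=8 -> [-10, 16, -12, -8, 0, 8]
Stage 3 (DELAY): [0, -10, 16, -12, -8, 0] = [0, -10, 16, -12, -8, 0] -> [0, -10, 16, -12, -8, 0]
Stage 4 (AMPLIFY -1): 0*-1=0, -10*-1=10, 16*-1=-16, -12*-1=12, -8*-1=8, 0*-1=0 -> [0, 10, -16, 12, 8, 0]
Stage 5 (CLIP -17 28): clip(0,-17,28)=0, clip(10,-17,28)=10, clip(-16,-17,28)=-16, clip(12,-17,28)=12, clip(8,-17,28)=8, clip(0,-17,28)=0 -> [0, 10, -16, 12, 8, 0]
Output sum: 14

Answer: 14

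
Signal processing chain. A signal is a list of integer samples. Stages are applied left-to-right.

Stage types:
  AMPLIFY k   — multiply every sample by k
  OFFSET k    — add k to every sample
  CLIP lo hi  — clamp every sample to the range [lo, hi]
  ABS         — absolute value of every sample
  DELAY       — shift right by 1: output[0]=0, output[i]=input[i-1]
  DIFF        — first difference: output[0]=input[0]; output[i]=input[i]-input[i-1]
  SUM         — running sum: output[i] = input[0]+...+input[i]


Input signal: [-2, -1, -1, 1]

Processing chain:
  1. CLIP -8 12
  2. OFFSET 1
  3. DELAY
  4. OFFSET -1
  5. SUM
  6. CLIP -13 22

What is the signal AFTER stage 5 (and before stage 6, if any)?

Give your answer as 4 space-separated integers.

Input: [-2, -1, -1, 1]
Stage 1 (CLIP -8 12): clip(-2,-8,12)=-2, clip(-1,-8,12)=-1, clip(-1,-8,12)=-1, clip(1,-8,12)=1 -> [-2, -1, -1, 1]
Stage 2 (OFFSET 1): -2+1=-1, -1+1=0, -1+1=0, 1+1=2 -> [-1, 0, 0, 2]
Stage 3 (DELAY): [0, -1, 0, 0] = [0, -1, 0, 0] -> [0, -1, 0, 0]
Stage 4 (OFFSET -1): 0+-1=-1, -1+-1=-2, 0+-1=-1, 0+-1=-1 -> [-1, -2, -1, -1]
Stage 5 (SUM): sum[0..0]=-1, sum[0..1]=-3, sum[0..2]=-4, sum[0..3]=-5 -> [-1, -3, -4, -5]

Answer: -1 -3 -4 -5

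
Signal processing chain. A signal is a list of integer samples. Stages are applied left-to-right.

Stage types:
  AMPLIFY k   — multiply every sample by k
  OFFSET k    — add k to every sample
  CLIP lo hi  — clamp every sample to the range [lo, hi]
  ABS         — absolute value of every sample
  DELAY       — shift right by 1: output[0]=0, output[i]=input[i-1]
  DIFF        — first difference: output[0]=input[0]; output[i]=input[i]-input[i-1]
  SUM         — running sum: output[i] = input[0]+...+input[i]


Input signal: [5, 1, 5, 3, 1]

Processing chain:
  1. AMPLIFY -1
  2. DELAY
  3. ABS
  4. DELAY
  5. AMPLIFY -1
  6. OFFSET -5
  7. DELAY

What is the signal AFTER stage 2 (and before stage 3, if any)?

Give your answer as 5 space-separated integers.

Input: [5, 1, 5, 3, 1]
Stage 1 (AMPLIFY -1): 5*-1=-5, 1*-1=-1, 5*-1=-5, 3*-1=-3, 1*-1=-1 -> [-5, -1, -5, -3, -1]
Stage 2 (DELAY): [0, -5, -1, -5, -3] = [0, -5, -1, -5, -3] -> [0, -5, -1, -5, -3]

Answer: 0 -5 -1 -5 -3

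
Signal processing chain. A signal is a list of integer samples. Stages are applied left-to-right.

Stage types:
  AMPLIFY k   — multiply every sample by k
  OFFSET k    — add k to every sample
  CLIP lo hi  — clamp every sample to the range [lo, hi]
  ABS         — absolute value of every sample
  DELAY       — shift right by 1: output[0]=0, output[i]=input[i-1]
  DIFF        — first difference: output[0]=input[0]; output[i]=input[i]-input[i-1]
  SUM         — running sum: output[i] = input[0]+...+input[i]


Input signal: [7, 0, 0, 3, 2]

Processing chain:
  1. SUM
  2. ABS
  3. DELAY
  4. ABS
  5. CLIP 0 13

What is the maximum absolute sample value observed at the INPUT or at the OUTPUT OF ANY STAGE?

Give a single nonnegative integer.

Answer: 12

Derivation:
Input: [7, 0, 0, 3, 2] (max |s|=7)
Stage 1 (SUM): sum[0..0]=7, sum[0..1]=7, sum[0..2]=7, sum[0..3]=10, sum[0..4]=12 -> [7, 7, 7, 10, 12] (max |s|=12)
Stage 2 (ABS): |7|=7, |7|=7, |7|=7, |10|=10, |12|=12 -> [7, 7, 7, 10, 12] (max |s|=12)
Stage 3 (DELAY): [0, 7, 7, 7, 10] = [0, 7, 7, 7, 10] -> [0, 7, 7, 7, 10] (max |s|=10)
Stage 4 (ABS): |0|=0, |7|=7, |7|=7, |7|=7, |10|=10 -> [0, 7, 7, 7, 10] (max |s|=10)
Stage 5 (CLIP 0 13): clip(0,0,13)=0, clip(7,0,13)=7, clip(7,0,13)=7, clip(7,0,13)=7, clip(10,0,13)=10 -> [0, 7, 7, 7, 10] (max |s|=10)
Overall max amplitude: 12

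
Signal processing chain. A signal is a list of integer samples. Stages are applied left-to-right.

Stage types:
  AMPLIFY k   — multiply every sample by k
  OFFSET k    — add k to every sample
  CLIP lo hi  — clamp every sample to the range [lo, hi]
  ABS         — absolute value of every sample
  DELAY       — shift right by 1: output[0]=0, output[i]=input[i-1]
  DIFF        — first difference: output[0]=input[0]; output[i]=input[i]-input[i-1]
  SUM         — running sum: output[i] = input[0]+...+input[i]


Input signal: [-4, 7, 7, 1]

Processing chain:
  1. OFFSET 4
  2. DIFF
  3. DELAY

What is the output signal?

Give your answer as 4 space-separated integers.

Answer: 0 0 11 0

Derivation:
Input: [-4, 7, 7, 1]
Stage 1 (OFFSET 4): -4+4=0, 7+4=11, 7+4=11, 1+4=5 -> [0, 11, 11, 5]
Stage 2 (DIFF): s[0]=0, 11-0=11, 11-11=0, 5-11=-6 -> [0, 11, 0, -6]
Stage 3 (DELAY): [0, 0, 11, 0] = [0, 0, 11, 0] -> [0, 0, 11, 0]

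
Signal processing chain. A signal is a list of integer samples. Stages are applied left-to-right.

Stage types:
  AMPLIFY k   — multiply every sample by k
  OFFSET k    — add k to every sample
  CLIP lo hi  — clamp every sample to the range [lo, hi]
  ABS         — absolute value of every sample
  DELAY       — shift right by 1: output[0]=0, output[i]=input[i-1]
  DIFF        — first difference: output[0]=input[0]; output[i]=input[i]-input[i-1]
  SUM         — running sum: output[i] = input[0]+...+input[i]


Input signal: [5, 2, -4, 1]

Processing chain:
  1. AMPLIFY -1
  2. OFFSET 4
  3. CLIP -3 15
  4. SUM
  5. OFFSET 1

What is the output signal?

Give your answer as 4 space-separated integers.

Input: [5, 2, -4, 1]
Stage 1 (AMPLIFY -1): 5*-1=-5, 2*-1=-2, -4*-1=4, 1*-1=-1 -> [-5, -2, 4, -1]
Stage 2 (OFFSET 4): -5+4=-1, -2+4=2, 4+4=8, -1+4=3 -> [-1, 2, 8, 3]
Stage 3 (CLIP -3 15): clip(-1,-3,15)=-1, clip(2,-3,15)=2, clip(8,-3,15)=8, clip(3,-3,15)=3 -> [-1, 2, 8, 3]
Stage 4 (SUM): sum[0..0]=-1, sum[0..1]=1, sum[0..2]=9, sum[0..3]=12 -> [-1, 1, 9, 12]
Stage 5 (OFFSET 1): -1+1=0, 1+1=2, 9+1=10, 12+1=13 -> [0, 2, 10, 13]

Answer: 0 2 10 13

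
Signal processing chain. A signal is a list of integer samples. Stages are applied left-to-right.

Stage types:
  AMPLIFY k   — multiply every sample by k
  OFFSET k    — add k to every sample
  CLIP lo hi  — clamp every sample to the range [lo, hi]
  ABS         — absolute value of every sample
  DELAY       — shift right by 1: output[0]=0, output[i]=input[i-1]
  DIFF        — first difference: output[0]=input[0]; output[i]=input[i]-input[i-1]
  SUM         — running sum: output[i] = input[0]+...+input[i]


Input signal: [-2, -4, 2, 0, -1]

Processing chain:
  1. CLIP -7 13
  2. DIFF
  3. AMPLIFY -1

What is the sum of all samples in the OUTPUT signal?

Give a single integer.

Answer: 1

Derivation:
Input: [-2, -4, 2, 0, -1]
Stage 1 (CLIP -7 13): clip(-2,-7,13)=-2, clip(-4,-7,13)=-4, clip(2,-7,13)=2, clip(0,-7,13)=0, clip(-1,-7,13)=-1 -> [-2, -4, 2, 0, -1]
Stage 2 (DIFF): s[0]=-2, -4--2=-2, 2--4=6, 0-2=-2, -1-0=-1 -> [-2, -2, 6, -2, -1]
Stage 3 (AMPLIFY -1): -2*-1=2, -2*-1=2, 6*-1=-6, -2*-1=2, -1*-1=1 -> [2, 2, -6, 2, 1]
Output sum: 1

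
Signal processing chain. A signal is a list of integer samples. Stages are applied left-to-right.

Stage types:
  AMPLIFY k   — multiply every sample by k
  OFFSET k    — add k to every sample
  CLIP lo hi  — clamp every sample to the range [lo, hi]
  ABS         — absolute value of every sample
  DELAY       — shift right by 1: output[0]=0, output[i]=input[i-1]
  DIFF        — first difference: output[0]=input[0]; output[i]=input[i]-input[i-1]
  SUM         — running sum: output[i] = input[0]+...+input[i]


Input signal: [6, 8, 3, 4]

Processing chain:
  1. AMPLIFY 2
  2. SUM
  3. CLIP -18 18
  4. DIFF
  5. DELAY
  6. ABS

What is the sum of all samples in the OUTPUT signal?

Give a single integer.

Answer: 18

Derivation:
Input: [6, 8, 3, 4]
Stage 1 (AMPLIFY 2): 6*2=12, 8*2=16, 3*2=6, 4*2=8 -> [12, 16, 6, 8]
Stage 2 (SUM): sum[0..0]=12, sum[0..1]=28, sum[0..2]=34, sum[0..3]=42 -> [12, 28, 34, 42]
Stage 3 (CLIP -18 18): clip(12,-18,18)=12, clip(28,-18,18)=18, clip(34,-18,18)=18, clip(42,-18,18)=18 -> [12, 18, 18, 18]
Stage 4 (DIFF): s[0]=12, 18-12=6, 18-18=0, 18-18=0 -> [12, 6, 0, 0]
Stage 5 (DELAY): [0, 12, 6, 0] = [0, 12, 6, 0] -> [0, 12, 6, 0]
Stage 6 (ABS): |0|=0, |12|=12, |6|=6, |0|=0 -> [0, 12, 6, 0]
Output sum: 18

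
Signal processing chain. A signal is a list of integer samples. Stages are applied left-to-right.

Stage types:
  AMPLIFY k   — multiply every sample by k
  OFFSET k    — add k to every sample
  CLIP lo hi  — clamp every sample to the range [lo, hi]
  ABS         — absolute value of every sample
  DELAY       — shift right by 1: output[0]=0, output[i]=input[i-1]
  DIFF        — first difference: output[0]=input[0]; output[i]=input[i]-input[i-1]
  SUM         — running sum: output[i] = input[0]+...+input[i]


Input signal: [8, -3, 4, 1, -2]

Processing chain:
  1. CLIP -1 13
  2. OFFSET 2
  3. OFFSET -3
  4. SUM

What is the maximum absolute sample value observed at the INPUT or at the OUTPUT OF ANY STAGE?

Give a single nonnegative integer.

Answer: 10

Derivation:
Input: [8, -3, 4, 1, -2] (max |s|=8)
Stage 1 (CLIP -1 13): clip(8,-1,13)=8, clip(-3,-1,13)=-1, clip(4,-1,13)=4, clip(1,-1,13)=1, clip(-2,-1,13)=-1 -> [8, -1, 4, 1, -1] (max |s|=8)
Stage 2 (OFFSET 2): 8+2=10, -1+2=1, 4+2=6, 1+2=3, -1+2=1 -> [10, 1, 6, 3, 1] (max |s|=10)
Stage 3 (OFFSET -3): 10+-3=7, 1+-3=-2, 6+-3=3, 3+-3=0, 1+-3=-2 -> [7, -2, 3, 0, -2] (max |s|=7)
Stage 4 (SUM): sum[0..0]=7, sum[0..1]=5, sum[0..2]=8, sum[0..3]=8, sum[0..4]=6 -> [7, 5, 8, 8, 6] (max |s|=8)
Overall max amplitude: 10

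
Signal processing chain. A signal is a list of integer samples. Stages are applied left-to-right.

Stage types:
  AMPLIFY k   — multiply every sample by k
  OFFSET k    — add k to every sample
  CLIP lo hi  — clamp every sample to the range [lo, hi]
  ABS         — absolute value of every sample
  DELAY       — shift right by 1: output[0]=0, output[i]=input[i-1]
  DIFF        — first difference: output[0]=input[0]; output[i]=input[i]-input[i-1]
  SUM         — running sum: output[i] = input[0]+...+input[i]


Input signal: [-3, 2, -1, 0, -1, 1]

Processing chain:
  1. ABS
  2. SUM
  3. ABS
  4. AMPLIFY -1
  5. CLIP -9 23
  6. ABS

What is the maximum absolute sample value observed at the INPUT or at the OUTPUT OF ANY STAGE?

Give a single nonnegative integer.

Input: [-3, 2, -1, 0, -1, 1] (max |s|=3)
Stage 1 (ABS): |-3|=3, |2|=2, |-1|=1, |0|=0, |-1|=1, |1|=1 -> [3, 2, 1, 0, 1, 1] (max |s|=3)
Stage 2 (SUM): sum[0..0]=3, sum[0..1]=5, sum[0..2]=6, sum[0..3]=6, sum[0..4]=7, sum[0..5]=8 -> [3, 5, 6, 6, 7, 8] (max |s|=8)
Stage 3 (ABS): |3|=3, |5|=5, |6|=6, |6|=6, |7|=7, |8|=8 -> [3, 5, 6, 6, 7, 8] (max |s|=8)
Stage 4 (AMPLIFY -1): 3*-1=-3, 5*-1=-5, 6*-1=-6, 6*-1=-6, 7*-1=-7, 8*-1=-8 -> [-3, -5, -6, -6, -7, -8] (max |s|=8)
Stage 5 (CLIP -9 23): clip(-3,-9,23)=-3, clip(-5,-9,23)=-5, clip(-6,-9,23)=-6, clip(-6,-9,23)=-6, clip(-7,-9,23)=-7, clip(-8,-9,23)=-8 -> [-3, -5, -6, -6, -7, -8] (max |s|=8)
Stage 6 (ABS): |-3|=3, |-5|=5, |-6|=6, |-6|=6, |-7|=7, |-8|=8 -> [3, 5, 6, 6, 7, 8] (max |s|=8)
Overall max amplitude: 8

Answer: 8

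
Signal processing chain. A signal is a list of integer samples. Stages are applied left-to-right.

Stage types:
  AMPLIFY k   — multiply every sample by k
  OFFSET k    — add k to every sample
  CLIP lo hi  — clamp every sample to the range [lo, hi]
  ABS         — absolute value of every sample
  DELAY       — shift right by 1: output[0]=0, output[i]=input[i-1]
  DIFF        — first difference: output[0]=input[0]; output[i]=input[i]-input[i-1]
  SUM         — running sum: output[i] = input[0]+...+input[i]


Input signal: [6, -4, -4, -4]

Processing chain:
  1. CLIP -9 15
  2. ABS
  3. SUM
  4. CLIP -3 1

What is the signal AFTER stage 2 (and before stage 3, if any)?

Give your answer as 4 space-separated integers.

Input: [6, -4, -4, -4]
Stage 1 (CLIP -9 15): clip(6,-9,15)=6, clip(-4,-9,15)=-4, clip(-4,-9,15)=-4, clip(-4,-9,15)=-4 -> [6, -4, -4, -4]
Stage 2 (ABS): |6|=6, |-4|=4, |-4|=4, |-4|=4 -> [6, 4, 4, 4]

Answer: 6 4 4 4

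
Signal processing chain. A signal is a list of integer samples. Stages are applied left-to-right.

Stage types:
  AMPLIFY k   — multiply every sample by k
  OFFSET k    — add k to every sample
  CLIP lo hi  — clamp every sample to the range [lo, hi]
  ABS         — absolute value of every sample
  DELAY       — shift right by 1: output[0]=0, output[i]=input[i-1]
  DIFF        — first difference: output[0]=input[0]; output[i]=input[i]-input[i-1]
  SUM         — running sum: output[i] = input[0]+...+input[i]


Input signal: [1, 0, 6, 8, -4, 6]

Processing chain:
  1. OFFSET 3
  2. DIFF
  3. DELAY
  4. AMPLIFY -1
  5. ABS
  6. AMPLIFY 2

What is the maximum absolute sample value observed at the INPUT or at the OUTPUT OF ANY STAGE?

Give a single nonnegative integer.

Answer: 24

Derivation:
Input: [1, 0, 6, 8, -4, 6] (max |s|=8)
Stage 1 (OFFSET 3): 1+3=4, 0+3=3, 6+3=9, 8+3=11, -4+3=-1, 6+3=9 -> [4, 3, 9, 11, -1, 9] (max |s|=11)
Stage 2 (DIFF): s[0]=4, 3-4=-1, 9-3=6, 11-9=2, -1-11=-12, 9--1=10 -> [4, -1, 6, 2, -12, 10] (max |s|=12)
Stage 3 (DELAY): [0, 4, -1, 6, 2, -12] = [0, 4, -1, 6, 2, -12] -> [0, 4, -1, 6, 2, -12] (max |s|=12)
Stage 4 (AMPLIFY -1): 0*-1=0, 4*-1=-4, -1*-1=1, 6*-1=-6, 2*-1=-2, -12*-1=12 -> [0, -4, 1, -6, -2, 12] (max |s|=12)
Stage 5 (ABS): |0|=0, |-4|=4, |1|=1, |-6|=6, |-2|=2, |12|=12 -> [0, 4, 1, 6, 2, 12] (max |s|=12)
Stage 6 (AMPLIFY 2): 0*2=0, 4*2=8, 1*2=2, 6*2=12, 2*2=4, 12*2=24 -> [0, 8, 2, 12, 4, 24] (max |s|=24)
Overall max amplitude: 24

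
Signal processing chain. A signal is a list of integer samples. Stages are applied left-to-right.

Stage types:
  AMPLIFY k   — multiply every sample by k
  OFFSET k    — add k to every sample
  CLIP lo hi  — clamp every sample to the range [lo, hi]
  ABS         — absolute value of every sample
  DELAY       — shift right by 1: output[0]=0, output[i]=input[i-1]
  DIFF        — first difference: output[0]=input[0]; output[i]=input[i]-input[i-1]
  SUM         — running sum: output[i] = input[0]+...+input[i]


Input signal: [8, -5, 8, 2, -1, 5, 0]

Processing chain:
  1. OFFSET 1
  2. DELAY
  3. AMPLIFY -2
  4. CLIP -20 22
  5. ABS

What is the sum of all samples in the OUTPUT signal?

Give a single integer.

Input: [8, -5, 8, 2, -1, 5, 0]
Stage 1 (OFFSET 1): 8+1=9, -5+1=-4, 8+1=9, 2+1=3, -1+1=0, 5+1=6, 0+1=1 -> [9, -4, 9, 3, 0, 6, 1]
Stage 2 (DELAY): [0, 9, -4, 9, 3, 0, 6] = [0, 9, -4, 9, 3, 0, 6] -> [0, 9, -4, 9, 3, 0, 6]
Stage 3 (AMPLIFY -2): 0*-2=0, 9*-2=-18, -4*-2=8, 9*-2=-18, 3*-2=-6, 0*-2=0, 6*-2=-12 -> [0, -18, 8, -18, -6, 0, -12]
Stage 4 (CLIP -20 22): clip(0,-20,22)=0, clip(-18,-20,22)=-18, clip(8,-20,22)=8, clip(-18,-20,22)=-18, clip(-6,-20,22)=-6, clip(0,-20,22)=0, clip(-12,-20,22)=-12 -> [0, -18, 8, -18, -6, 0, -12]
Stage 5 (ABS): |0|=0, |-18|=18, |8|=8, |-18|=18, |-6|=6, |0|=0, |-12|=12 -> [0, 18, 8, 18, 6, 0, 12]
Output sum: 62

Answer: 62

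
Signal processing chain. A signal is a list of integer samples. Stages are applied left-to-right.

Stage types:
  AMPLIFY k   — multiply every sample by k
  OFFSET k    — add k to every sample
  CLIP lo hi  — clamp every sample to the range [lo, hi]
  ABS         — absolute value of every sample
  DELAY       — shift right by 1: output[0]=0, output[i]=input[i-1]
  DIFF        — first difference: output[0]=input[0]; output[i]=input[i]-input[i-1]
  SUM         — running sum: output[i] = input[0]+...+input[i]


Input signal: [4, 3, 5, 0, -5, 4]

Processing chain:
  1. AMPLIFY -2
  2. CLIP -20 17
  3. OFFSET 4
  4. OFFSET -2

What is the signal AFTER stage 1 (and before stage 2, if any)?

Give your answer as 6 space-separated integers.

Answer: -8 -6 -10 0 10 -8

Derivation:
Input: [4, 3, 5, 0, -5, 4]
Stage 1 (AMPLIFY -2): 4*-2=-8, 3*-2=-6, 5*-2=-10, 0*-2=0, -5*-2=10, 4*-2=-8 -> [-8, -6, -10, 0, 10, -8]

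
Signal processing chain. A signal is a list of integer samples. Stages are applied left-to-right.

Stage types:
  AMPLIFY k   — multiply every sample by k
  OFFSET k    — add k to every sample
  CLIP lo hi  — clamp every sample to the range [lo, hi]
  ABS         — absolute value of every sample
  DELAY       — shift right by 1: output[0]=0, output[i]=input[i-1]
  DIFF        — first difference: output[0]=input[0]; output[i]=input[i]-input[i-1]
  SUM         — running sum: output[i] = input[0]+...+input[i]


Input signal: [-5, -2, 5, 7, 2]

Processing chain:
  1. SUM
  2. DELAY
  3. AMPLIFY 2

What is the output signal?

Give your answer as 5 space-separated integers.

Input: [-5, -2, 5, 7, 2]
Stage 1 (SUM): sum[0..0]=-5, sum[0..1]=-7, sum[0..2]=-2, sum[0..3]=5, sum[0..4]=7 -> [-5, -7, -2, 5, 7]
Stage 2 (DELAY): [0, -5, -7, -2, 5] = [0, -5, -7, -2, 5] -> [0, -5, -7, -2, 5]
Stage 3 (AMPLIFY 2): 0*2=0, -5*2=-10, -7*2=-14, -2*2=-4, 5*2=10 -> [0, -10, -14, -4, 10]

Answer: 0 -10 -14 -4 10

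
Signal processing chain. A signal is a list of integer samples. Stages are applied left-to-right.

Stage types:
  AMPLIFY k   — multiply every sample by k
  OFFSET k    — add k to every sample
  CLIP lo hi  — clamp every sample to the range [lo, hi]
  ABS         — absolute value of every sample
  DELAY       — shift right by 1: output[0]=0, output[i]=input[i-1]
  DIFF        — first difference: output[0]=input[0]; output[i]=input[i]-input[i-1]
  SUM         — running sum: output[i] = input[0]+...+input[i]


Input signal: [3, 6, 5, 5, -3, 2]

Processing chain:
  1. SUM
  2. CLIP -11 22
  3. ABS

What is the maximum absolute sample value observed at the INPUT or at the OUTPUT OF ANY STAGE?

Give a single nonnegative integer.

Input: [3, 6, 5, 5, -3, 2] (max |s|=6)
Stage 1 (SUM): sum[0..0]=3, sum[0..1]=9, sum[0..2]=14, sum[0..3]=19, sum[0..4]=16, sum[0..5]=18 -> [3, 9, 14, 19, 16, 18] (max |s|=19)
Stage 2 (CLIP -11 22): clip(3,-11,22)=3, clip(9,-11,22)=9, clip(14,-11,22)=14, clip(19,-11,22)=19, clip(16,-11,22)=16, clip(18,-11,22)=18 -> [3, 9, 14, 19, 16, 18] (max |s|=19)
Stage 3 (ABS): |3|=3, |9|=9, |14|=14, |19|=19, |16|=16, |18|=18 -> [3, 9, 14, 19, 16, 18] (max |s|=19)
Overall max amplitude: 19

Answer: 19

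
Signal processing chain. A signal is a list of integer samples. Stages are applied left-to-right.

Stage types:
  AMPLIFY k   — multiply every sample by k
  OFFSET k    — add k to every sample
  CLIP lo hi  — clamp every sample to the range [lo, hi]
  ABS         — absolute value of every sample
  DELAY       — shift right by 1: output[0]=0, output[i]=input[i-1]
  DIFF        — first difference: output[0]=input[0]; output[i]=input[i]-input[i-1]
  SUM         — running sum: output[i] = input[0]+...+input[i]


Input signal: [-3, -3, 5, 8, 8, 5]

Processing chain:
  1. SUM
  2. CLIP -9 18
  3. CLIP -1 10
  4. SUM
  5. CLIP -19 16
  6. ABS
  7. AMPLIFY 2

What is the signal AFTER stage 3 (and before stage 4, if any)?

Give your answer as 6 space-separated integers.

Input: [-3, -3, 5, 8, 8, 5]
Stage 1 (SUM): sum[0..0]=-3, sum[0..1]=-6, sum[0..2]=-1, sum[0..3]=7, sum[0..4]=15, sum[0..5]=20 -> [-3, -6, -1, 7, 15, 20]
Stage 2 (CLIP -9 18): clip(-3,-9,18)=-3, clip(-6,-9,18)=-6, clip(-1,-9,18)=-1, clip(7,-9,18)=7, clip(15,-9,18)=15, clip(20,-9,18)=18 -> [-3, -6, -1, 7, 15, 18]
Stage 3 (CLIP -1 10): clip(-3,-1,10)=-1, clip(-6,-1,10)=-1, clip(-1,-1,10)=-1, clip(7,-1,10)=7, clip(15,-1,10)=10, clip(18,-1,10)=10 -> [-1, -1, -1, 7, 10, 10]

Answer: -1 -1 -1 7 10 10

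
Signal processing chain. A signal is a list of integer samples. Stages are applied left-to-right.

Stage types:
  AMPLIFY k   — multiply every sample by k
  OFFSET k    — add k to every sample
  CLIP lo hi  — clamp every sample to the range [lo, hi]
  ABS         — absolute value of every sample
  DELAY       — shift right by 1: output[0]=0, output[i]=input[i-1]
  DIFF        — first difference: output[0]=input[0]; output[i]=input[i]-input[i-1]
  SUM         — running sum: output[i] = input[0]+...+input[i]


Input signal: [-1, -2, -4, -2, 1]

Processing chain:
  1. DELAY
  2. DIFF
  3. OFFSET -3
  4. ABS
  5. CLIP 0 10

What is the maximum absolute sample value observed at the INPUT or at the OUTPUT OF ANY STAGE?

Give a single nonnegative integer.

Answer: 5

Derivation:
Input: [-1, -2, -4, -2, 1] (max |s|=4)
Stage 1 (DELAY): [0, -1, -2, -4, -2] = [0, -1, -2, -4, -2] -> [0, -1, -2, -4, -2] (max |s|=4)
Stage 2 (DIFF): s[0]=0, -1-0=-1, -2--1=-1, -4--2=-2, -2--4=2 -> [0, -1, -1, -2, 2] (max |s|=2)
Stage 3 (OFFSET -3): 0+-3=-3, -1+-3=-4, -1+-3=-4, -2+-3=-5, 2+-3=-1 -> [-3, -4, -4, -5, -1] (max |s|=5)
Stage 4 (ABS): |-3|=3, |-4|=4, |-4|=4, |-5|=5, |-1|=1 -> [3, 4, 4, 5, 1] (max |s|=5)
Stage 5 (CLIP 0 10): clip(3,0,10)=3, clip(4,0,10)=4, clip(4,0,10)=4, clip(5,0,10)=5, clip(1,0,10)=1 -> [3, 4, 4, 5, 1] (max |s|=5)
Overall max amplitude: 5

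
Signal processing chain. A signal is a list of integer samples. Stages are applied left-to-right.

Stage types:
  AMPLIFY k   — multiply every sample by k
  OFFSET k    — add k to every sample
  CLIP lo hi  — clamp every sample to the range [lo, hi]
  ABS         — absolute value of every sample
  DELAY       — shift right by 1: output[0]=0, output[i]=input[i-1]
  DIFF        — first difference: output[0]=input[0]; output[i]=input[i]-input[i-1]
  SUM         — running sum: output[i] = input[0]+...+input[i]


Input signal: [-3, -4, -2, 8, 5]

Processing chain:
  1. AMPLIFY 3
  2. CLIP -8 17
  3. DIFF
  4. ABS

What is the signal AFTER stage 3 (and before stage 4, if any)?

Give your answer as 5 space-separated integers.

Input: [-3, -4, -2, 8, 5]
Stage 1 (AMPLIFY 3): -3*3=-9, -4*3=-12, -2*3=-6, 8*3=24, 5*3=15 -> [-9, -12, -6, 24, 15]
Stage 2 (CLIP -8 17): clip(-9,-8,17)=-8, clip(-12,-8,17)=-8, clip(-6,-8,17)=-6, clip(24,-8,17)=17, clip(15,-8,17)=15 -> [-8, -8, -6, 17, 15]
Stage 3 (DIFF): s[0]=-8, -8--8=0, -6--8=2, 17--6=23, 15-17=-2 -> [-8, 0, 2, 23, -2]

Answer: -8 0 2 23 -2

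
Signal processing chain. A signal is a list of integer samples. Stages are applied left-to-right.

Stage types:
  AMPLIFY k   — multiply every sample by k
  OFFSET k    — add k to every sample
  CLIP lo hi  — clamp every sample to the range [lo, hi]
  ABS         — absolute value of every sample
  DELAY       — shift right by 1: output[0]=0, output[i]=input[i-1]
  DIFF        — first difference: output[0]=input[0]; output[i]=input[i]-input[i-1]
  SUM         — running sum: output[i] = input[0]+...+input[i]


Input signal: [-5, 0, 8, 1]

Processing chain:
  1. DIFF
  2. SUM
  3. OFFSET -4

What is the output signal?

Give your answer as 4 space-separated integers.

Input: [-5, 0, 8, 1]
Stage 1 (DIFF): s[0]=-5, 0--5=5, 8-0=8, 1-8=-7 -> [-5, 5, 8, -7]
Stage 2 (SUM): sum[0..0]=-5, sum[0..1]=0, sum[0..2]=8, sum[0..3]=1 -> [-5, 0, 8, 1]
Stage 3 (OFFSET -4): -5+-4=-9, 0+-4=-4, 8+-4=4, 1+-4=-3 -> [-9, -4, 4, -3]

Answer: -9 -4 4 -3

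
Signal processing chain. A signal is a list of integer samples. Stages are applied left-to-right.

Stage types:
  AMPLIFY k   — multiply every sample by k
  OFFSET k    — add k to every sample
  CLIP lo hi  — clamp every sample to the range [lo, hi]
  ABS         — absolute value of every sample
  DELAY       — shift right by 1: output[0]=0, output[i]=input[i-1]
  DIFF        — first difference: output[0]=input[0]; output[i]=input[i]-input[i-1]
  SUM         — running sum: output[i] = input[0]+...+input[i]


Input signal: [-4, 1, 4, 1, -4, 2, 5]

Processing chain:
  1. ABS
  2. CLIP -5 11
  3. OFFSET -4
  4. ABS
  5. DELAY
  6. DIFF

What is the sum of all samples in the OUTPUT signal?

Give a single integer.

Input: [-4, 1, 4, 1, -4, 2, 5]
Stage 1 (ABS): |-4|=4, |1|=1, |4|=4, |1|=1, |-4|=4, |2|=2, |5|=5 -> [4, 1, 4, 1, 4, 2, 5]
Stage 2 (CLIP -5 11): clip(4,-5,11)=4, clip(1,-5,11)=1, clip(4,-5,11)=4, clip(1,-5,11)=1, clip(4,-5,11)=4, clip(2,-5,11)=2, clip(5,-5,11)=5 -> [4, 1, 4, 1, 4, 2, 5]
Stage 3 (OFFSET -4): 4+-4=0, 1+-4=-3, 4+-4=0, 1+-4=-3, 4+-4=0, 2+-4=-2, 5+-4=1 -> [0, -3, 0, -3, 0, -2, 1]
Stage 4 (ABS): |0|=0, |-3|=3, |0|=0, |-3|=3, |0|=0, |-2|=2, |1|=1 -> [0, 3, 0, 3, 0, 2, 1]
Stage 5 (DELAY): [0, 0, 3, 0, 3, 0, 2] = [0, 0, 3, 0, 3, 0, 2] -> [0, 0, 3, 0, 3, 0, 2]
Stage 6 (DIFF): s[0]=0, 0-0=0, 3-0=3, 0-3=-3, 3-0=3, 0-3=-3, 2-0=2 -> [0, 0, 3, -3, 3, -3, 2]
Output sum: 2

Answer: 2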